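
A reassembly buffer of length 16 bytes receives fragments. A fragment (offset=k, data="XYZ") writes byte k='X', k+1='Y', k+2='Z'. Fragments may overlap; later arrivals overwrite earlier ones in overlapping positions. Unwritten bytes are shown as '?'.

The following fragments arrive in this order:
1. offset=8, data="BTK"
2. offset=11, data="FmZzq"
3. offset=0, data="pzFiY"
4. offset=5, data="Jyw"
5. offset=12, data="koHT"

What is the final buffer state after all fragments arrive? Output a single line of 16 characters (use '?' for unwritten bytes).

Answer: pzFiYJywBTKFkoHT

Derivation:
Fragment 1: offset=8 data="BTK" -> buffer=????????BTK?????
Fragment 2: offset=11 data="FmZzq" -> buffer=????????BTKFmZzq
Fragment 3: offset=0 data="pzFiY" -> buffer=pzFiY???BTKFmZzq
Fragment 4: offset=5 data="Jyw" -> buffer=pzFiYJywBTKFmZzq
Fragment 5: offset=12 data="koHT" -> buffer=pzFiYJywBTKFkoHT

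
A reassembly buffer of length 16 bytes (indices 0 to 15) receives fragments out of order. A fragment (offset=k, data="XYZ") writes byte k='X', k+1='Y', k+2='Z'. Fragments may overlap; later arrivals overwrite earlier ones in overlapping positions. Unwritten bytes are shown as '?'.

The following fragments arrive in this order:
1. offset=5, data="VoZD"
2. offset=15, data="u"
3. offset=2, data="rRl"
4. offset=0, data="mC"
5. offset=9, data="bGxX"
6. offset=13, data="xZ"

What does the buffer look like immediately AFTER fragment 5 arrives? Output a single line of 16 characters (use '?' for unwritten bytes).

Fragment 1: offset=5 data="VoZD" -> buffer=?????VoZD???????
Fragment 2: offset=15 data="u" -> buffer=?????VoZD??????u
Fragment 3: offset=2 data="rRl" -> buffer=??rRlVoZD??????u
Fragment 4: offset=0 data="mC" -> buffer=mCrRlVoZD??????u
Fragment 5: offset=9 data="bGxX" -> buffer=mCrRlVoZDbGxX??u

Answer: mCrRlVoZDbGxX??u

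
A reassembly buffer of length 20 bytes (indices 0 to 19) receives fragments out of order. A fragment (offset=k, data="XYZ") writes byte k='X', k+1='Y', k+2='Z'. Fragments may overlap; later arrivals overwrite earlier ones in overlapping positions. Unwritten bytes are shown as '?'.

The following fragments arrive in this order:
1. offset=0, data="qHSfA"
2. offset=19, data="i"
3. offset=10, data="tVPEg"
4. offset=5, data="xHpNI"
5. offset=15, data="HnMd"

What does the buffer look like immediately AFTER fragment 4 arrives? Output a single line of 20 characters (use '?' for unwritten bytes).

Fragment 1: offset=0 data="qHSfA" -> buffer=qHSfA???????????????
Fragment 2: offset=19 data="i" -> buffer=qHSfA??????????????i
Fragment 3: offset=10 data="tVPEg" -> buffer=qHSfA?????tVPEg????i
Fragment 4: offset=5 data="xHpNI" -> buffer=qHSfAxHpNItVPEg????i

Answer: qHSfAxHpNItVPEg????i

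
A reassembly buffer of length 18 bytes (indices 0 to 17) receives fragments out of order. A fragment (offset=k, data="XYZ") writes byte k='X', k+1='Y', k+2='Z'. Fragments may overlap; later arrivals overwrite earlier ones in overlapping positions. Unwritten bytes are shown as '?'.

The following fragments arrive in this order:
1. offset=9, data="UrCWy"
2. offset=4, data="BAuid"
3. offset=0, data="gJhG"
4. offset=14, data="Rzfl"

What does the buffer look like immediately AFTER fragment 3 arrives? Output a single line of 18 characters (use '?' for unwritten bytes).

Answer: gJhGBAuidUrCWy????

Derivation:
Fragment 1: offset=9 data="UrCWy" -> buffer=?????????UrCWy????
Fragment 2: offset=4 data="BAuid" -> buffer=????BAuidUrCWy????
Fragment 3: offset=0 data="gJhG" -> buffer=gJhGBAuidUrCWy????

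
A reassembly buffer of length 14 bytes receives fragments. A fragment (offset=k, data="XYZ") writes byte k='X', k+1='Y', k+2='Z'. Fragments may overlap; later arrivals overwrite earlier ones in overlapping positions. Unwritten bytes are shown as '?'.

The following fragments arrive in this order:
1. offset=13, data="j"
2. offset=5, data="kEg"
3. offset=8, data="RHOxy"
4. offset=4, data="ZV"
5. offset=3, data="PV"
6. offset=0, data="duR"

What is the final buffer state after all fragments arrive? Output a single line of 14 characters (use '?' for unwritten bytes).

Fragment 1: offset=13 data="j" -> buffer=?????????????j
Fragment 2: offset=5 data="kEg" -> buffer=?????kEg?????j
Fragment 3: offset=8 data="RHOxy" -> buffer=?????kEgRHOxyj
Fragment 4: offset=4 data="ZV" -> buffer=????ZVEgRHOxyj
Fragment 5: offset=3 data="PV" -> buffer=???PVVEgRHOxyj
Fragment 6: offset=0 data="duR" -> buffer=duRPVVEgRHOxyj

Answer: duRPVVEgRHOxyj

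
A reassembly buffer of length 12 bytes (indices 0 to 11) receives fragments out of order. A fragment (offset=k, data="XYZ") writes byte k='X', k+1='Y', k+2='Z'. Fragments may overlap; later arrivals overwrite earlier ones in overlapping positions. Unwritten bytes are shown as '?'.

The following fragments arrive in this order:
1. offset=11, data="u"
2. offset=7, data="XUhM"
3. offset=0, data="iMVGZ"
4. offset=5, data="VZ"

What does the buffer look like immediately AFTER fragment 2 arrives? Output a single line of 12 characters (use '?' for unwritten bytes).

Fragment 1: offset=11 data="u" -> buffer=???????????u
Fragment 2: offset=7 data="XUhM" -> buffer=???????XUhMu

Answer: ???????XUhMu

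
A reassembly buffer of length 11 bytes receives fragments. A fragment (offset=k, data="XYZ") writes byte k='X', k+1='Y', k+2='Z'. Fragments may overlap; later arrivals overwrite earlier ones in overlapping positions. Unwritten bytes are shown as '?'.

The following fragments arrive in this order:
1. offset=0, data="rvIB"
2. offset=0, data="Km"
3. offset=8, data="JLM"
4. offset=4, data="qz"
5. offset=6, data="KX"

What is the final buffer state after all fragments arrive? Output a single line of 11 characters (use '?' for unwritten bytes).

Fragment 1: offset=0 data="rvIB" -> buffer=rvIB???????
Fragment 2: offset=0 data="Km" -> buffer=KmIB???????
Fragment 3: offset=8 data="JLM" -> buffer=KmIB????JLM
Fragment 4: offset=4 data="qz" -> buffer=KmIBqz??JLM
Fragment 5: offset=6 data="KX" -> buffer=KmIBqzKXJLM

Answer: KmIBqzKXJLM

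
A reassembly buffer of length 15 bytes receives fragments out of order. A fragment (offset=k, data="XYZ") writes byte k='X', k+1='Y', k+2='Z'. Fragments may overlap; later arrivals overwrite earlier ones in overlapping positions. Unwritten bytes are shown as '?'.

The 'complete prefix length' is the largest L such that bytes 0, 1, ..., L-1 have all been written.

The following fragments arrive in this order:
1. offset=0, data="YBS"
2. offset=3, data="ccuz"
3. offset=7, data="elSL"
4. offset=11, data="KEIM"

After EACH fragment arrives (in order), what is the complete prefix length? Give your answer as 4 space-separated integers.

Answer: 3 7 11 15

Derivation:
Fragment 1: offset=0 data="YBS" -> buffer=YBS???????????? -> prefix_len=3
Fragment 2: offset=3 data="ccuz" -> buffer=YBSccuz???????? -> prefix_len=7
Fragment 3: offset=7 data="elSL" -> buffer=YBSccuzelSL???? -> prefix_len=11
Fragment 4: offset=11 data="KEIM" -> buffer=YBSccuzelSLKEIM -> prefix_len=15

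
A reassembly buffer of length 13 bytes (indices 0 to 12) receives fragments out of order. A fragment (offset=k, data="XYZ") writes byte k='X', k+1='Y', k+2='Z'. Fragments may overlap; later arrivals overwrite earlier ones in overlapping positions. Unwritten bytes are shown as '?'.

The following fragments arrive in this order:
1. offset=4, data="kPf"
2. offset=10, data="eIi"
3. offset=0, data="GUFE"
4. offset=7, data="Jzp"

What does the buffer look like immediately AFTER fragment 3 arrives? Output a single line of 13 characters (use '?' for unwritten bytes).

Fragment 1: offset=4 data="kPf" -> buffer=????kPf??????
Fragment 2: offset=10 data="eIi" -> buffer=????kPf???eIi
Fragment 3: offset=0 data="GUFE" -> buffer=GUFEkPf???eIi

Answer: GUFEkPf???eIi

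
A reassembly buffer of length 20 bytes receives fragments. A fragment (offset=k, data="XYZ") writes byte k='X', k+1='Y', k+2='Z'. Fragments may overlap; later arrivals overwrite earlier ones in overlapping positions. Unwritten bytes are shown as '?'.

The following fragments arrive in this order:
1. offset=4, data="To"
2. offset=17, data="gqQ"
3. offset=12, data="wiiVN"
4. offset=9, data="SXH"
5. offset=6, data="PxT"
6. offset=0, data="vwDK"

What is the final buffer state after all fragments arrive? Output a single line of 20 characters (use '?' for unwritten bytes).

Fragment 1: offset=4 data="To" -> buffer=????To??????????????
Fragment 2: offset=17 data="gqQ" -> buffer=????To???????????gqQ
Fragment 3: offset=12 data="wiiVN" -> buffer=????To??????wiiVNgqQ
Fragment 4: offset=9 data="SXH" -> buffer=????To???SXHwiiVNgqQ
Fragment 5: offset=6 data="PxT" -> buffer=????ToPxTSXHwiiVNgqQ
Fragment 6: offset=0 data="vwDK" -> buffer=vwDKToPxTSXHwiiVNgqQ

Answer: vwDKToPxTSXHwiiVNgqQ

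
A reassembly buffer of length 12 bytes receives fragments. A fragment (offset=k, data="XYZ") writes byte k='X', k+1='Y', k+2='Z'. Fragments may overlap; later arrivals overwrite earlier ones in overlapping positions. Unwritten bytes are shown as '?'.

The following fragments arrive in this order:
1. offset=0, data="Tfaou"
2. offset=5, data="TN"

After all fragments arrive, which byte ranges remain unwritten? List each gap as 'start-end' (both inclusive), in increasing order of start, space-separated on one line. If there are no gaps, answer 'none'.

Fragment 1: offset=0 len=5
Fragment 2: offset=5 len=2
Gaps: 7-11

Answer: 7-11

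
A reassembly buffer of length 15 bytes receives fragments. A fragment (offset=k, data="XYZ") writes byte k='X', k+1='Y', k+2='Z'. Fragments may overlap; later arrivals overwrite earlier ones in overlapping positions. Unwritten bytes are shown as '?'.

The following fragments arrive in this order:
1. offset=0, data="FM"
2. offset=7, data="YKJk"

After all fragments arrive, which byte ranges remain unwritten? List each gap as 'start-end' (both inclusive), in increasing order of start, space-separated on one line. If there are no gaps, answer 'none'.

Answer: 2-6 11-14

Derivation:
Fragment 1: offset=0 len=2
Fragment 2: offset=7 len=4
Gaps: 2-6 11-14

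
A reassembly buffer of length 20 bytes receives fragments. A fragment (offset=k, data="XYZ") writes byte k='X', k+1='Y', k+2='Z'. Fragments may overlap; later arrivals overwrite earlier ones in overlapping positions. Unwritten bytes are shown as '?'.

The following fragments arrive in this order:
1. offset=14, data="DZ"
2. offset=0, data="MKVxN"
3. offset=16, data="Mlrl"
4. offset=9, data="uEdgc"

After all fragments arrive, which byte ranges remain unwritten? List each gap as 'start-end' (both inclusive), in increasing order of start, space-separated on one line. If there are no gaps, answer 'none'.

Fragment 1: offset=14 len=2
Fragment 2: offset=0 len=5
Fragment 3: offset=16 len=4
Fragment 4: offset=9 len=5
Gaps: 5-8

Answer: 5-8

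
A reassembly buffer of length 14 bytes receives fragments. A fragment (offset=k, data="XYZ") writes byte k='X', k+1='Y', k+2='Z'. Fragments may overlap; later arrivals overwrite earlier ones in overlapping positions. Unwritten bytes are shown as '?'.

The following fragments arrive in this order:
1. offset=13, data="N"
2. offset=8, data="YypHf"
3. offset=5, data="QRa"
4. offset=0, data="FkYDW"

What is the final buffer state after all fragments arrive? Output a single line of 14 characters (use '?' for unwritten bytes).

Fragment 1: offset=13 data="N" -> buffer=?????????????N
Fragment 2: offset=8 data="YypHf" -> buffer=????????YypHfN
Fragment 3: offset=5 data="QRa" -> buffer=?????QRaYypHfN
Fragment 4: offset=0 data="FkYDW" -> buffer=FkYDWQRaYypHfN

Answer: FkYDWQRaYypHfN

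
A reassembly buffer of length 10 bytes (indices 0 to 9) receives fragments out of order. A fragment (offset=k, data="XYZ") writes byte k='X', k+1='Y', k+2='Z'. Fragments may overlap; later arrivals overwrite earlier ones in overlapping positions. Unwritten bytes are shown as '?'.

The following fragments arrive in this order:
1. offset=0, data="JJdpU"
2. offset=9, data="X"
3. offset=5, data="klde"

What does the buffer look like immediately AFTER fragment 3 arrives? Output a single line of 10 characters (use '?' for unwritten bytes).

Fragment 1: offset=0 data="JJdpU" -> buffer=JJdpU?????
Fragment 2: offset=9 data="X" -> buffer=JJdpU????X
Fragment 3: offset=5 data="klde" -> buffer=JJdpUkldeX

Answer: JJdpUkldeX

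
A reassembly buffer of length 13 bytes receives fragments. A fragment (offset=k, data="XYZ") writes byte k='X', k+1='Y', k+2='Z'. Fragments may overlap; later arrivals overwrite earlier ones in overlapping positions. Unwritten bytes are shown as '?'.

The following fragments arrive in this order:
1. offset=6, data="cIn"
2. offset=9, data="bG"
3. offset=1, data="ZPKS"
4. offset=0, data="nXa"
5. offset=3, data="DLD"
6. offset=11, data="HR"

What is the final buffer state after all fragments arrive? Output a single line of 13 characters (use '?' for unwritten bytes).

Answer: nXaDLDcInbGHR

Derivation:
Fragment 1: offset=6 data="cIn" -> buffer=??????cIn????
Fragment 2: offset=9 data="bG" -> buffer=??????cInbG??
Fragment 3: offset=1 data="ZPKS" -> buffer=?ZPKS?cInbG??
Fragment 4: offset=0 data="nXa" -> buffer=nXaKS?cInbG??
Fragment 5: offset=3 data="DLD" -> buffer=nXaDLDcInbG??
Fragment 6: offset=11 data="HR" -> buffer=nXaDLDcInbGHR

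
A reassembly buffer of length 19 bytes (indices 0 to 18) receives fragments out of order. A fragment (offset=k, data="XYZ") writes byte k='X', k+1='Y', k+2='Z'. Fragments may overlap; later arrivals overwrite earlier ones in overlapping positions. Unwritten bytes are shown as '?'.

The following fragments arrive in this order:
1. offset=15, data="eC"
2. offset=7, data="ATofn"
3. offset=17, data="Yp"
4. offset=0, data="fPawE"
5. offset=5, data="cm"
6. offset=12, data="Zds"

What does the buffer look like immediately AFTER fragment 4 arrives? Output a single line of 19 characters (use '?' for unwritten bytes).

Answer: fPawE??ATofn???eCYp

Derivation:
Fragment 1: offset=15 data="eC" -> buffer=???????????????eC??
Fragment 2: offset=7 data="ATofn" -> buffer=???????ATofn???eC??
Fragment 3: offset=17 data="Yp" -> buffer=???????ATofn???eCYp
Fragment 4: offset=0 data="fPawE" -> buffer=fPawE??ATofn???eCYp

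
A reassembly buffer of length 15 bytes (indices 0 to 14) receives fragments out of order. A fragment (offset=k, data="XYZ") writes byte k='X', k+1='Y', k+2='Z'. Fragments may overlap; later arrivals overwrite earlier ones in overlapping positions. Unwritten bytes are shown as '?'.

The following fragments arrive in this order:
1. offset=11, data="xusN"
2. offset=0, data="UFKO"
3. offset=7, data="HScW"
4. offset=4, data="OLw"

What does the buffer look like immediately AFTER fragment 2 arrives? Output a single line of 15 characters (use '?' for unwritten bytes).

Fragment 1: offset=11 data="xusN" -> buffer=???????????xusN
Fragment 2: offset=0 data="UFKO" -> buffer=UFKO???????xusN

Answer: UFKO???????xusN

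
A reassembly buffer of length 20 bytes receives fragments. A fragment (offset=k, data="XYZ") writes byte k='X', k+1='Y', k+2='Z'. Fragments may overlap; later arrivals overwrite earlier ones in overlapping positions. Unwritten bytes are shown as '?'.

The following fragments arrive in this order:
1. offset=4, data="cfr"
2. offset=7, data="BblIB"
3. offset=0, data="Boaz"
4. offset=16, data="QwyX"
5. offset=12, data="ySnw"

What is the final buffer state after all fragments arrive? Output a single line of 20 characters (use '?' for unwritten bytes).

Fragment 1: offset=4 data="cfr" -> buffer=????cfr?????????????
Fragment 2: offset=7 data="BblIB" -> buffer=????cfrBblIB????????
Fragment 3: offset=0 data="Boaz" -> buffer=BoazcfrBblIB????????
Fragment 4: offset=16 data="QwyX" -> buffer=BoazcfrBblIB????QwyX
Fragment 5: offset=12 data="ySnw" -> buffer=BoazcfrBblIBySnwQwyX

Answer: BoazcfrBblIBySnwQwyX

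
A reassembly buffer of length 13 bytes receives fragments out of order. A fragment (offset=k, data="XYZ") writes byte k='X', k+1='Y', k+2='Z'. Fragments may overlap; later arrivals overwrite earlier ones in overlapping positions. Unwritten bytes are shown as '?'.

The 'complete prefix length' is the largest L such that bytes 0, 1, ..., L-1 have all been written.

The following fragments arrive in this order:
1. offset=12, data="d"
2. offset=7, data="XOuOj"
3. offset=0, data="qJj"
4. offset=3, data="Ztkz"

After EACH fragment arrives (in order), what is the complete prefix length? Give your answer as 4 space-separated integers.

Fragment 1: offset=12 data="d" -> buffer=????????????d -> prefix_len=0
Fragment 2: offset=7 data="XOuOj" -> buffer=???????XOuOjd -> prefix_len=0
Fragment 3: offset=0 data="qJj" -> buffer=qJj????XOuOjd -> prefix_len=3
Fragment 4: offset=3 data="Ztkz" -> buffer=qJjZtkzXOuOjd -> prefix_len=13

Answer: 0 0 3 13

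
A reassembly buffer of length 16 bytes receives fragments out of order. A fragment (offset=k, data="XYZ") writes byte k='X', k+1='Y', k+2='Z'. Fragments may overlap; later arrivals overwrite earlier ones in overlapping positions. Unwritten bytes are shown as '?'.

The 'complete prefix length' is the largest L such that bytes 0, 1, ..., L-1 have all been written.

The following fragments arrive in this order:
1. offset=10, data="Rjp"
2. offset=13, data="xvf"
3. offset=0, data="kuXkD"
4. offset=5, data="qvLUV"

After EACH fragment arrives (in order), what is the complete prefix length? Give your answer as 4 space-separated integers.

Answer: 0 0 5 16

Derivation:
Fragment 1: offset=10 data="Rjp" -> buffer=??????????Rjp??? -> prefix_len=0
Fragment 2: offset=13 data="xvf" -> buffer=??????????Rjpxvf -> prefix_len=0
Fragment 3: offset=0 data="kuXkD" -> buffer=kuXkD?????Rjpxvf -> prefix_len=5
Fragment 4: offset=5 data="qvLUV" -> buffer=kuXkDqvLUVRjpxvf -> prefix_len=16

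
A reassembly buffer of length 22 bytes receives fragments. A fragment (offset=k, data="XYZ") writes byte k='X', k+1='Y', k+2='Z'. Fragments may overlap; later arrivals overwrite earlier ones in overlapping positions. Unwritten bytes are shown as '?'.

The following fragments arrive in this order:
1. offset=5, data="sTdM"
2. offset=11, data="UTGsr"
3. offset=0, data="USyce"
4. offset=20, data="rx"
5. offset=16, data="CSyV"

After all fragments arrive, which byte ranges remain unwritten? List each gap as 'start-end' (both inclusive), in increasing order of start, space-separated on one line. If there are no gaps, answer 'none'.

Fragment 1: offset=5 len=4
Fragment 2: offset=11 len=5
Fragment 3: offset=0 len=5
Fragment 4: offset=20 len=2
Fragment 5: offset=16 len=4
Gaps: 9-10

Answer: 9-10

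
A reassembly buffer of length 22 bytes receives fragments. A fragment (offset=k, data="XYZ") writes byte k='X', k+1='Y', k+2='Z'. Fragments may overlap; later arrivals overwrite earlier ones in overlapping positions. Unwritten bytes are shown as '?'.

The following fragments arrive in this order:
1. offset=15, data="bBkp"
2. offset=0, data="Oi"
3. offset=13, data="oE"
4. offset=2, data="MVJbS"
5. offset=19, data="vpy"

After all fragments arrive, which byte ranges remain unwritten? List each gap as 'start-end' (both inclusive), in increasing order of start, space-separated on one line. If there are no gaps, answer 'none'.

Fragment 1: offset=15 len=4
Fragment 2: offset=0 len=2
Fragment 3: offset=13 len=2
Fragment 4: offset=2 len=5
Fragment 5: offset=19 len=3
Gaps: 7-12

Answer: 7-12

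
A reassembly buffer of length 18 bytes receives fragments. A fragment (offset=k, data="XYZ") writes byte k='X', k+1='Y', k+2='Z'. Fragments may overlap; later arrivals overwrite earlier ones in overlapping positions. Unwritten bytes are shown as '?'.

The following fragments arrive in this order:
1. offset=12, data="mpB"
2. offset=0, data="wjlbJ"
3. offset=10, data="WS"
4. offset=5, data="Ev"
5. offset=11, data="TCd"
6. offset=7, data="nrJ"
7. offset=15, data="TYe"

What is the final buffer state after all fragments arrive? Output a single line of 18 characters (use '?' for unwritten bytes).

Answer: wjlbJEvnrJWTCdBTYe

Derivation:
Fragment 1: offset=12 data="mpB" -> buffer=????????????mpB???
Fragment 2: offset=0 data="wjlbJ" -> buffer=wjlbJ???????mpB???
Fragment 3: offset=10 data="WS" -> buffer=wjlbJ?????WSmpB???
Fragment 4: offset=5 data="Ev" -> buffer=wjlbJEv???WSmpB???
Fragment 5: offset=11 data="TCd" -> buffer=wjlbJEv???WTCdB???
Fragment 6: offset=7 data="nrJ" -> buffer=wjlbJEvnrJWTCdB???
Fragment 7: offset=15 data="TYe" -> buffer=wjlbJEvnrJWTCdBTYe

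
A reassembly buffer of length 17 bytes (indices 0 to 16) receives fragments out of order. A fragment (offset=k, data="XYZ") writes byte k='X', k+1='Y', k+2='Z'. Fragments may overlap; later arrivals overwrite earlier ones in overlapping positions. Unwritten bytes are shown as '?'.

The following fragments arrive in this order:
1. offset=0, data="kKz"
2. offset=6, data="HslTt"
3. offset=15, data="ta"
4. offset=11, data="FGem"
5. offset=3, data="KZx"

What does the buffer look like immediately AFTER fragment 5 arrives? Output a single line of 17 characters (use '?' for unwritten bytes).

Answer: kKzKZxHslTtFGemta

Derivation:
Fragment 1: offset=0 data="kKz" -> buffer=kKz??????????????
Fragment 2: offset=6 data="HslTt" -> buffer=kKz???HslTt??????
Fragment 3: offset=15 data="ta" -> buffer=kKz???HslTt????ta
Fragment 4: offset=11 data="FGem" -> buffer=kKz???HslTtFGemta
Fragment 5: offset=3 data="KZx" -> buffer=kKzKZxHslTtFGemta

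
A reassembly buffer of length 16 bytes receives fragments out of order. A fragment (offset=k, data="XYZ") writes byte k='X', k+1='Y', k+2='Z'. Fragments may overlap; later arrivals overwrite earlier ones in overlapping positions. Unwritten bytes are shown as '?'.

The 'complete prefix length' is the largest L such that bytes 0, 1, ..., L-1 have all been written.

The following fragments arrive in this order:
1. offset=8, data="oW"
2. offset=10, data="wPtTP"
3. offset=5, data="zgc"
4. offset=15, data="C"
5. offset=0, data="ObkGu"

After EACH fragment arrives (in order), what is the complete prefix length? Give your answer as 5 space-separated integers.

Fragment 1: offset=8 data="oW" -> buffer=????????oW?????? -> prefix_len=0
Fragment 2: offset=10 data="wPtTP" -> buffer=????????oWwPtTP? -> prefix_len=0
Fragment 3: offset=5 data="zgc" -> buffer=?????zgcoWwPtTP? -> prefix_len=0
Fragment 4: offset=15 data="C" -> buffer=?????zgcoWwPtTPC -> prefix_len=0
Fragment 5: offset=0 data="ObkGu" -> buffer=ObkGuzgcoWwPtTPC -> prefix_len=16

Answer: 0 0 0 0 16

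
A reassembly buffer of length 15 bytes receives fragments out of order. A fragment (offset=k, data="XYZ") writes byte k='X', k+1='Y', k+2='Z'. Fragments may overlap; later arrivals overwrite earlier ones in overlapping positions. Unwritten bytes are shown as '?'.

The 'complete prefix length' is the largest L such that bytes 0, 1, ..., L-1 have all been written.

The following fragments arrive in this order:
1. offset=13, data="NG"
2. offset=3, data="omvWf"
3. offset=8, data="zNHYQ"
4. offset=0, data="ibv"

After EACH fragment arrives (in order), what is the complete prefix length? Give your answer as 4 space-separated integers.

Fragment 1: offset=13 data="NG" -> buffer=?????????????NG -> prefix_len=0
Fragment 2: offset=3 data="omvWf" -> buffer=???omvWf?????NG -> prefix_len=0
Fragment 3: offset=8 data="zNHYQ" -> buffer=???omvWfzNHYQNG -> prefix_len=0
Fragment 4: offset=0 data="ibv" -> buffer=ibvomvWfzNHYQNG -> prefix_len=15

Answer: 0 0 0 15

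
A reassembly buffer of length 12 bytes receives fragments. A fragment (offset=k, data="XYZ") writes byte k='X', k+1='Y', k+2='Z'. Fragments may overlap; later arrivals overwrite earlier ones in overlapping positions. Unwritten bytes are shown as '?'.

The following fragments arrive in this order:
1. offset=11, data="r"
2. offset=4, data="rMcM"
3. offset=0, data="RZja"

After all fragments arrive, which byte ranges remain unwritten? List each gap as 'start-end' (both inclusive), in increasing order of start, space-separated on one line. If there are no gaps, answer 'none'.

Answer: 8-10

Derivation:
Fragment 1: offset=11 len=1
Fragment 2: offset=4 len=4
Fragment 3: offset=0 len=4
Gaps: 8-10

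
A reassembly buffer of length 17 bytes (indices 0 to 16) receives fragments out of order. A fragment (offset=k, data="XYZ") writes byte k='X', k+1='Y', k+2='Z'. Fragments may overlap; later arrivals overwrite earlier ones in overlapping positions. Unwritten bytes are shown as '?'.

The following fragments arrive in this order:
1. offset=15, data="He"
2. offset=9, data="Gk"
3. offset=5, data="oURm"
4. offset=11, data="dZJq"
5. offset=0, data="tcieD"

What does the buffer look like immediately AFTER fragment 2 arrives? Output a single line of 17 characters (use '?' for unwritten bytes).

Answer: ?????????Gk????He

Derivation:
Fragment 1: offset=15 data="He" -> buffer=???????????????He
Fragment 2: offset=9 data="Gk" -> buffer=?????????Gk????He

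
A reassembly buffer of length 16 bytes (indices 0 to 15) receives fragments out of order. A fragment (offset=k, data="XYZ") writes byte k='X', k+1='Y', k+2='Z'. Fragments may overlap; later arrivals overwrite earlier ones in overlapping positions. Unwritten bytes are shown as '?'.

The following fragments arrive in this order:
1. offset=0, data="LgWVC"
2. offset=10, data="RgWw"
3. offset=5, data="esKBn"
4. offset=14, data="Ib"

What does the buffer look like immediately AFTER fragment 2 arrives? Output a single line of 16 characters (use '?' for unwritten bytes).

Fragment 1: offset=0 data="LgWVC" -> buffer=LgWVC???????????
Fragment 2: offset=10 data="RgWw" -> buffer=LgWVC?????RgWw??

Answer: LgWVC?????RgWw??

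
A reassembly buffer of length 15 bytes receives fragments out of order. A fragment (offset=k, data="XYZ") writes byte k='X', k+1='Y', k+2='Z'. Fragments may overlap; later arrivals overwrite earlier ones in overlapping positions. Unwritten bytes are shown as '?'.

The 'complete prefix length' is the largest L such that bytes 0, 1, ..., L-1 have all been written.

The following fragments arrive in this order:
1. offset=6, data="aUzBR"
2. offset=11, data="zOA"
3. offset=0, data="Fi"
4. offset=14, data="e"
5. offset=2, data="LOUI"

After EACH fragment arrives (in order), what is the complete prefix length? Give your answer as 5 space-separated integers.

Answer: 0 0 2 2 15

Derivation:
Fragment 1: offset=6 data="aUzBR" -> buffer=??????aUzBR???? -> prefix_len=0
Fragment 2: offset=11 data="zOA" -> buffer=??????aUzBRzOA? -> prefix_len=0
Fragment 3: offset=0 data="Fi" -> buffer=Fi????aUzBRzOA? -> prefix_len=2
Fragment 4: offset=14 data="e" -> buffer=Fi????aUzBRzOAe -> prefix_len=2
Fragment 5: offset=2 data="LOUI" -> buffer=FiLOUIaUzBRzOAe -> prefix_len=15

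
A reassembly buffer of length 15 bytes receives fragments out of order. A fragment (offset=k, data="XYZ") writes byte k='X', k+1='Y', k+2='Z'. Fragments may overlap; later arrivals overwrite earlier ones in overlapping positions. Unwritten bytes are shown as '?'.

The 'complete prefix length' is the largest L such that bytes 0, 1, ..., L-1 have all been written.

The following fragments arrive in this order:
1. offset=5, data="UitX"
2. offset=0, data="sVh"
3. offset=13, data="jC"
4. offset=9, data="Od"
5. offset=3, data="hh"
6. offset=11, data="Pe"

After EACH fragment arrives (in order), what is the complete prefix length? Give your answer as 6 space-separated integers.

Fragment 1: offset=5 data="UitX" -> buffer=?????UitX?????? -> prefix_len=0
Fragment 2: offset=0 data="sVh" -> buffer=sVh??UitX?????? -> prefix_len=3
Fragment 3: offset=13 data="jC" -> buffer=sVh??UitX????jC -> prefix_len=3
Fragment 4: offset=9 data="Od" -> buffer=sVh??UitXOd??jC -> prefix_len=3
Fragment 5: offset=3 data="hh" -> buffer=sVhhhUitXOd??jC -> prefix_len=11
Fragment 6: offset=11 data="Pe" -> buffer=sVhhhUitXOdPejC -> prefix_len=15

Answer: 0 3 3 3 11 15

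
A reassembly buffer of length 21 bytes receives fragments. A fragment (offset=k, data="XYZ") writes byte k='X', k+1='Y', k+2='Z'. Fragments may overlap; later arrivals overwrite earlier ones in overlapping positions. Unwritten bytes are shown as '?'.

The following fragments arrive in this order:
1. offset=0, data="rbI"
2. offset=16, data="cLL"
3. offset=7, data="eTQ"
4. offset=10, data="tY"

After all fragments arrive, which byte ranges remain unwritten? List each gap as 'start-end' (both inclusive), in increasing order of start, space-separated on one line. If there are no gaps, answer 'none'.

Answer: 3-6 12-15 19-20

Derivation:
Fragment 1: offset=0 len=3
Fragment 2: offset=16 len=3
Fragment 3: offset=7 len=3
Fragment 4: offset=10 len=2
Gaps: 3-6 12-15 19-20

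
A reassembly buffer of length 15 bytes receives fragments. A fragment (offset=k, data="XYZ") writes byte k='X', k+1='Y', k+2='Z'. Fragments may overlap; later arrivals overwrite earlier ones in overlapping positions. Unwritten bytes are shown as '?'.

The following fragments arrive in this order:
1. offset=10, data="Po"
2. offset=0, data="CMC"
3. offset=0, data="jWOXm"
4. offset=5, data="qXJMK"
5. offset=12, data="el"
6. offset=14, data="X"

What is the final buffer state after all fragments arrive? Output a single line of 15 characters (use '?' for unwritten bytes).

Fragment 1: offset=10 data="Po" -> buffer=??????????Po???
Fragment 2: offset=0 data="CMC" -> buffer=CMC???????Po???
Fragment 3: offset=0 data="jWOXm" -> buffer=jWOXm?????Po???
Fragment 4: offset=5 data="qXJMK" -> buffer=jWOXmqXJMKPo???
Fragment 5: offset=12 data="el" -> buffer=jWOXmqXJMKPoel?
Fragment 6: offset=14 data="X" -> buffer=jWOXmqXJMKPoelX

Answer: jWOXmqXJMKPoelX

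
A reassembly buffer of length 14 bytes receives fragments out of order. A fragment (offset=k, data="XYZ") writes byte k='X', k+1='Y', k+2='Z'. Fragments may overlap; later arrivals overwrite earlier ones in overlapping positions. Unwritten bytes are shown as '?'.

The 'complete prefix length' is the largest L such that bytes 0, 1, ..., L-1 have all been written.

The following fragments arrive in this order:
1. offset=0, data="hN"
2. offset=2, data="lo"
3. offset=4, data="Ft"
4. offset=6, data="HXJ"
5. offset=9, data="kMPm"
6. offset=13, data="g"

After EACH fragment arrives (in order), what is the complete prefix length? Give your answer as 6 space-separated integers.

Answer: 2 4 6 9 13 14

Derivation:
Fragment 1: offset=0 data="hN" -> buffer=hN???????????? -> prefix_len=2
Fragment 2: offset=2 data="lo" -> buffer=hNlo?????????? -> prefix_len=4
Fragment 3: offset=4 data="Ft" -> buffer=hNloFt???????? -> prefix_len=6
Fragment 4: offset=6 data="HXJ" -> buffer=hNloFtHXJ????? -> prefix_len=9
Fragment 5: offset=9 data="kMPm" -> buffer=hNloFtHXJkMPm? -> prefix_len=13
Fragment 6: offset=13 data="g" -> buffer=hNloFtHXJkMPmg -> prefix_len=14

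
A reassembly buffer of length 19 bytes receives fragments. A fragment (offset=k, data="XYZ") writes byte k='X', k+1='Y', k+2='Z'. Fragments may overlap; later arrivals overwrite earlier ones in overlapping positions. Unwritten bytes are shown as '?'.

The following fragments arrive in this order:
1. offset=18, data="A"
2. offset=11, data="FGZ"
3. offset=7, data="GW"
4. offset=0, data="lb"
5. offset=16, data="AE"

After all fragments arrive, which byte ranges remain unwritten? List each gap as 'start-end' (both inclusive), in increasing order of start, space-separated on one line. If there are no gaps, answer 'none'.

Answer: 2-6 9-10 14-15

Derivation:
Fragment 1: offset=18 len=1
Fragment 2: offset=11 len=3
Fragment 3: offset=7 len=2
Fragment 4: offset=0 len=2
Fragment 5: offset=16 len=2
Gaps: 2-6 9-10 14-15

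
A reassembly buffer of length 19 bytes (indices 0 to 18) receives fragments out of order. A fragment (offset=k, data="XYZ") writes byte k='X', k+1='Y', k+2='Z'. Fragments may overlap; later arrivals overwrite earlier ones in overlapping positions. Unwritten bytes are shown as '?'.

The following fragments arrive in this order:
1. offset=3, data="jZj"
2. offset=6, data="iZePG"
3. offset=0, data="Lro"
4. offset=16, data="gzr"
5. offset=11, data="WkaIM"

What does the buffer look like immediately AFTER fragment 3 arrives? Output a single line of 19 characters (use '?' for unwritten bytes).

Answer: LrojZjiZePG????????

Derivation:
Fragment 1: offset=3 data="jZj" -> buffer=???jZj?????????????
Fragment 2: offset=6 data="iZePG" -> buffer=???jZjiZePG????????
Fragment 3: offset=0 data="Lro" -> buffer=LrojZjiZePG????????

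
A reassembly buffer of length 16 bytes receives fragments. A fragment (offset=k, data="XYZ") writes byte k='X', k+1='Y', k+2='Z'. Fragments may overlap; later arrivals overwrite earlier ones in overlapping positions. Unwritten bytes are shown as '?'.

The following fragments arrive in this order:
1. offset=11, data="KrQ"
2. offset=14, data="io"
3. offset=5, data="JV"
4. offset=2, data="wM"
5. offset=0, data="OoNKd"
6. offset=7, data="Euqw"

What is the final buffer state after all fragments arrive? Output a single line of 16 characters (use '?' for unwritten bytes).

Fragment 1: offset=11 data="KrQ" -> buffer=???????????KrQ??
Fragment 2: offset=14 data="io" -> buffer=???????????KrQio
Fragment 3: offset=5 data="JV" -> buffer=?????JV????KrQio
Fragment 4: offset=2 data="wM" -> buffer=??wM?JV????KrQio
Fragment 5: offset=0 data="OoNKd" -> buffer=OoNKdJV????KrQio
Fragment 6: offset=7 data="Euqw" -> buffer=OoNKdJVEuqwKrQio

Answer: OoNKdJVEuqwKrQio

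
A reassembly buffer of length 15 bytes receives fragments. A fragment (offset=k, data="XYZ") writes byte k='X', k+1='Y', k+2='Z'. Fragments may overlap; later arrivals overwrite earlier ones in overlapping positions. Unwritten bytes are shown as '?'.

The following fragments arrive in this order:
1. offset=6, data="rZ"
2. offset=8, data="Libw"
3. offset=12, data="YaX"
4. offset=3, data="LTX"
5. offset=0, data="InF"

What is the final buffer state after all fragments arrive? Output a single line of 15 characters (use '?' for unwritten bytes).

Answer: InFLTXrZLibwYaX

Derivation:
Fragment 1: offset=6 data="rZ" -> buffer=??????rZ???????
Fragment 2: offset=8 data="Libw" -> buffer=??????rZLibw???
Fragment 3: offset=12 data="YaX" -> buffer=??????rZLibwYaX
Fragment 4: offset=3 data="LTX" -> buffer=???LTXrZLibwYaX
Fragment 5: offset=0 data="InF" -> buffer=InFLTXrZLibwYaX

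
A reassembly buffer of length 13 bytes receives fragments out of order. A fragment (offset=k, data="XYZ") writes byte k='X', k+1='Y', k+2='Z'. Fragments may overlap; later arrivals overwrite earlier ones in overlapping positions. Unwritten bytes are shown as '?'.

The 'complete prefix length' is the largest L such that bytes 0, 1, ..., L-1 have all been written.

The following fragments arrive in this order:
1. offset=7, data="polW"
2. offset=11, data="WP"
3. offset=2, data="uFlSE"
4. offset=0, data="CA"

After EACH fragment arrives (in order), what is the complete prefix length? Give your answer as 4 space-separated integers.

Answer: 0 0 0 13

Derivation:
Fragment 1: offset=7 data="polW" -> buffer=???????polW?? -> prefix_len=0
Fragment 2: offset=11 data="WP" -> buffer=???????polWWP -> prefix_len=0
Fragment 3: offset=2 data="uFlSE" -> buffer=??uFlSEpolWWP -> prefix_len=0
Fragment 4: offset=0 data="CA" -> buffer=CAuFlSEpolWWP -> prefix_len=13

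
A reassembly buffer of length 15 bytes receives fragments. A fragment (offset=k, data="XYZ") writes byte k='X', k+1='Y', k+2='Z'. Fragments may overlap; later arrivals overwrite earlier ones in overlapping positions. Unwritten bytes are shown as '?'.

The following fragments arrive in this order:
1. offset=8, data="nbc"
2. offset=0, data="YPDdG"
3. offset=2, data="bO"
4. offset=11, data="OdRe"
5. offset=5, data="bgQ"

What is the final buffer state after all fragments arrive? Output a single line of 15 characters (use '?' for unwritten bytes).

Answer: YPbOGbgQnbcOdRe

Derivation:
Fragment 1: offset=8 data="nbc" -> buffer=????????nbc????
Fragment 2: offset=0 data="YPDdG" -> buffer=YPDdG???nbc????
Fragment 3: offset=2 data="bO" -> buffer=YPbOG???nbc????
Fragment 4: offset=11 data="OdRe" -> buffer=YPbOG???nbcOdRe
Fragment 5: offset=5 data="bgQ" -> buffer=YPbOGbgQnbcOdRe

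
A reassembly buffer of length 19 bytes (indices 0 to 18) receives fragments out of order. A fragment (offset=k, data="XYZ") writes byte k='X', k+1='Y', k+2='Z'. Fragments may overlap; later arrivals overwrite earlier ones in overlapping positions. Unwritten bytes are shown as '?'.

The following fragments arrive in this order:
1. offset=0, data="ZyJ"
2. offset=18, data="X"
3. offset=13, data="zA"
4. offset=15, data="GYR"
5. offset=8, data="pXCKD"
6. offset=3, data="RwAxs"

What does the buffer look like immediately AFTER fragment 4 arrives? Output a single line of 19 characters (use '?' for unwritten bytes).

Answer: ZyJ??????????zAGYRX

Derivation:
Fragment 1: offset=0 data="ZyJ" -> buffer=ZyJ????????????????
Fragment 2: offset=18 data="X" -> buffer=ZyJ???????????????X
Fragment 3: offset=13 data="zA" -> buffer=ZyJ??????????zA???X
Fragment 4: offset=15 data="GYR" -> buffer=ZyJ??????????zAGYRX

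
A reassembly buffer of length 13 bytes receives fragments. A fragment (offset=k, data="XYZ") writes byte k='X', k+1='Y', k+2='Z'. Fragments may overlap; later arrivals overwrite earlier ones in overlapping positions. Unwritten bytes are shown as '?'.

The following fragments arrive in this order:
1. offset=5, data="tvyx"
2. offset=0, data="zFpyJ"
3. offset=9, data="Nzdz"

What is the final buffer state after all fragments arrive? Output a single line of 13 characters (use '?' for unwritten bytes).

Fragment 1: offset=5 data="tvyx" -> buffer=?????tvyx????
Fragment 2: offset=0 data="zFpyJ" -> buffer=zFpyJtvyx????
Fragment 3: offset=9 data="Nzdz" -> buffer=zFpyJtvyxNzdz

Answer: zFpyJtvyxNzdz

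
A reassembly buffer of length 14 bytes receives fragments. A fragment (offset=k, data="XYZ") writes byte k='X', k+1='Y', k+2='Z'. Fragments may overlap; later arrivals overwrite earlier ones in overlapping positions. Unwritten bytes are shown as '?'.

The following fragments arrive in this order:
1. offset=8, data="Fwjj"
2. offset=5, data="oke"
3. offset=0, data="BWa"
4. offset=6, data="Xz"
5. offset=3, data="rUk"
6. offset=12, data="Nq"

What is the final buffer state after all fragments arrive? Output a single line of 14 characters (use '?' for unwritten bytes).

Answer: BWarUkXzFwjjNq

Derivation:
Fragment 1: offset=8 data="Fwjj" -> buffer=????????Fwjj??
Fragment 2: offset=5 data="oke" -> buffer=?????okeFwjj??
Fragment 3: offset=0 data="BWa" -> buffer=BWa??okeFwjj??
Fragment 4: offset=6 data="Xz" -> buffer=BWa??oXzFwjj??
Fragment 5: offset=3 data="rUk" -> buffer=BWarUkXzFwjj??
Fragment 6: offset=12 data="Nq" -> buffer=BWarUkXzFwjjNq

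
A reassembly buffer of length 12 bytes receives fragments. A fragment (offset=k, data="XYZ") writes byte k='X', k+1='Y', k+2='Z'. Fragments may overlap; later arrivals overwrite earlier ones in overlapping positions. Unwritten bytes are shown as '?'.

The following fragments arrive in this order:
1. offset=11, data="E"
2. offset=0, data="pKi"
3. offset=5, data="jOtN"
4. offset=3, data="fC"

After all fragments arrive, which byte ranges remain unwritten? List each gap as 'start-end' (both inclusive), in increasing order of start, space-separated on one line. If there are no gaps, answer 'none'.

Answer: 9-10

Derivation:
Fragment 1: offset=11 len=1
Fragment 2: offset=0 len=3
Fragment 3: offset=5 len=4
Fragment 4: offset=3 len=2
Gaps: 9-10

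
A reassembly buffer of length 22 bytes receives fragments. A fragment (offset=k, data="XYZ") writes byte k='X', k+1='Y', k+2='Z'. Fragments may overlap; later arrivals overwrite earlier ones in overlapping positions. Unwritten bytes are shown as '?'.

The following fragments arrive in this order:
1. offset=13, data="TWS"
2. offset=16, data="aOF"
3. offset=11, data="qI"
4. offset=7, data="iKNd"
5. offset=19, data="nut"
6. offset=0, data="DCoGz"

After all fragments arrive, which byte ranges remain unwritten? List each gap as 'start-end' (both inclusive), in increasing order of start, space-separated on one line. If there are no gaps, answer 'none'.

Fragment 1: offset=13 len=3
Fragment 2: offset=16 len=3
Fragment 3: offset=11 len=2
Fragment 4: offset=7 len=4
Fragment 5: offset=19 len=3
Fragment 6: offset=0 len=5
Gaps: 5-6

Answer: 5-6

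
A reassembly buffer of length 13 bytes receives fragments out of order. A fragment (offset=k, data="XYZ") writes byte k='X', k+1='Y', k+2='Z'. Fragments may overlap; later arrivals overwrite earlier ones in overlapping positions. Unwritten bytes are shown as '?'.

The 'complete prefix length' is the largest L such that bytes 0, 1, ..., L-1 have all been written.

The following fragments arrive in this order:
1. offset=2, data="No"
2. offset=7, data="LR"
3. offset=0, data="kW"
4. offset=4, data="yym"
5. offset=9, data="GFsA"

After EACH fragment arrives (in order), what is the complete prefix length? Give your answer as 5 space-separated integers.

Fragment 1: offset=2 data="No" -> buffer=??No????????? -> prefix_len=0
Fragment 2: offset=7 data="LR" -> buffer=??No???LR???? -> prefix_len=0
Fragment 3: offset=0 data="kW" -> buffer=kWNo???LR???? -> prefix_len=4
Fragment 4: offset=4 data="yym" -> buffer=kWNoyymLR???? -> prefix_len=9
Fragment 5: offset=9 data="GFsA" -> buffer=kWNoyymLRGFsA -> prefix_len=13

Answer: 0 0 4 9 13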